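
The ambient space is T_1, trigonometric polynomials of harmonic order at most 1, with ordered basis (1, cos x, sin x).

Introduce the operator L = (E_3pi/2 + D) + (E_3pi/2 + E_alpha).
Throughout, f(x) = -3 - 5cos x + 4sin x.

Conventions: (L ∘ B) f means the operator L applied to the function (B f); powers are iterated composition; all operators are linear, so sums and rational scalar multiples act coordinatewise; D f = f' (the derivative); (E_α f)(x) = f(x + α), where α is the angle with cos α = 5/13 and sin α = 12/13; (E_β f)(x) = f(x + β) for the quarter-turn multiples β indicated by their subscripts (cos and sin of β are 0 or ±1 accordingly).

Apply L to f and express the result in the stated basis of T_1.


the image equals g(x) = -9 - (29/13)cos x + (15/13)sin x

E_3pi/2 f = -3 - 4cos x - 5sin x
D f = 4cos x + 5sin x
(E_3pi/2 + D) f = -3
E_3pi/2 f = -3 - 4cos x - 5sin x
E_alpha f = -3 + (23/13)cos x + (80/13)sin x
(E_3pi/2 + E_alpha) f = -6 - (29/13)cos x + (15/13)sin x
((E_3pi/2 + D) + (E_3pi/2 + E_alpha)) f = -9 - (29/13)cos x + (15/13)sin x


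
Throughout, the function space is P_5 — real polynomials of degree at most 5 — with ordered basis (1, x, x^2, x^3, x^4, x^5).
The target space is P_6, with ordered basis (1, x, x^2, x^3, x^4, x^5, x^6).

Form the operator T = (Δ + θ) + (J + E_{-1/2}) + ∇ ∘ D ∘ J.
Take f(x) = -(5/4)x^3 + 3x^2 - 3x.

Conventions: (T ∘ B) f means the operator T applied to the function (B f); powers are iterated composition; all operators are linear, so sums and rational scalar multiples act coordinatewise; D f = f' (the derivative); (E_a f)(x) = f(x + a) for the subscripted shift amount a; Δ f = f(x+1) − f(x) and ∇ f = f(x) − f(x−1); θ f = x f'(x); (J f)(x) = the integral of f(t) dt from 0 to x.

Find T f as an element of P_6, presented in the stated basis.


the result is g(x) = -(5/16)x^4 - 4x^3 + (15/8)x^2 + (33/16)x - 195/32

Δ f = -(15/4)x^2 + (9/4)x - 5/4
θ f = -(15/4)x^3 + 6x^2 - 3x
(Δ + θ) f = -(15/4)x^3 + (9/4)x^2 - (3/4)x - 5/4
J f = -(5/16)x^4 + x^3 - (3/2)x^2
E_{-1/2} f = -(5/4)x^3 + (39/8)x^2 - (111/16)x + 77/32
(J + E_{-1/2}) f = -(5/16)x^4 - (1/4)x^3 + (27/8)x^2 - (111/16)x + 77/32
J f = -(5/16)x^4 + x^3 - (3/2)x^2
D J f = -(5/4)x^3 + 3x^2 - 3x
∇ D J f = -(15/4)x^2 + (39/4)x - 29/4
((Δ + θ) + (J + E_{-1/2}) + ∇ ∘ D ∘ J) f = -(5/16)x^4 - 4x^3 + (15/8)x^2 + (33/16)x - 195/32


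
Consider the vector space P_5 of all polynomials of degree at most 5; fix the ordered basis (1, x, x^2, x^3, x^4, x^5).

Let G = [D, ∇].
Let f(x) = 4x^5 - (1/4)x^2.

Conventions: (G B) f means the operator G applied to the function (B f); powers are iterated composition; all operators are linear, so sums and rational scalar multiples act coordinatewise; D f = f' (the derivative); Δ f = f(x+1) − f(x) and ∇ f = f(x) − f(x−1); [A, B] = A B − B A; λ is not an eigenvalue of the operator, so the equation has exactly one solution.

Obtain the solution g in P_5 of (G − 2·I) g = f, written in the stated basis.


write g with unknown coordinates in the stated basis and equate coefficients in (G − 2·I) g = f
solving from the highest basis element down gives g = -2x^5 + (1/8)x^2
check: G g = 0
so G g − 2·g = 4x^5 - (1/4)x^2 = f ✓

the image equals g(x) = -2x^5 + (1/8)x^2


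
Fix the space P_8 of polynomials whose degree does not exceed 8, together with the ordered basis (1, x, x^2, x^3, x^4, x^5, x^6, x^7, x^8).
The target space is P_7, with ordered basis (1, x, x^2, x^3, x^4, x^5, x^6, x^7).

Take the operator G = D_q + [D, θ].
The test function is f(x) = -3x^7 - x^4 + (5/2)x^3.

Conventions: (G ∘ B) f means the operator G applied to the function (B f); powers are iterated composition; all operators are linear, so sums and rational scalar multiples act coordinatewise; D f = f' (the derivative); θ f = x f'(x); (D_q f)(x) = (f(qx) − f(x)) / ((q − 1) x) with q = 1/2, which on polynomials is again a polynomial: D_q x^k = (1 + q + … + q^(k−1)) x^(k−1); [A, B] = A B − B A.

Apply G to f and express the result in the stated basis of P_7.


the image equals g(x) = -(1725/64)x^6 - (47/8)x^3 + (95/8)x^2

D_q f = -(381/64)x^6 - (15/8)x^3 + (35/8)x^2
θ f = -21x^7 - 4x^4 + (15/2)x^3
D θ f = -147x^6 - 16x^3 + (45/2)x^2
D f = -21x^6 - 4x^3 + (15/2)x^2
θ D f = -126x^6 - 12x^3 + 15x^2
[D, θ] f = -21x^6 - 4x^3 + (15/2)x^2
(D_q + [D, θ]) f = -(1725/64)x^6 - (47/8)x^3 + (95/8)x^2


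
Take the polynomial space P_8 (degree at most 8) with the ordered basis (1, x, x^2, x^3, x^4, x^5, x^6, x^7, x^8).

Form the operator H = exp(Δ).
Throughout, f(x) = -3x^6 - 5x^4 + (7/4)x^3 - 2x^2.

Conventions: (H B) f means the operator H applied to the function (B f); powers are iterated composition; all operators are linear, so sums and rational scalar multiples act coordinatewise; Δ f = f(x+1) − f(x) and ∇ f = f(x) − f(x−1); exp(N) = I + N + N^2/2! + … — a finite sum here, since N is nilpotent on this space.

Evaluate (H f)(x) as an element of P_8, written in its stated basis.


order-1 term: -18x^5 - 45x^4 - 80x^3 - (279/4)x^2 - (147/4)x - 33/4
order-2 term: -45x^4 - 180x^3 - 345x^2 - (1299/4)x - 499/4
order-3 term: -60x^3 - 270x^2 - 470x - 1193/4
order-4 term: -45x^2 - 180x - 200
order-5 term: -18x - 45
order-6 term: -3
the series for exp(Δ) f terminates at order 6
exp(Δ) f = -3x^6 - 18x^5 - 95x^4 - (1273/4)x^3 - (2927/4)x^2 - (2059/2)x - 2717/4

g(x) = -3x^6 - 18x^5 - 95x^4 - (1273/4)x^3 - (2927/4)x^2 - (2059/2)x - 2717/4


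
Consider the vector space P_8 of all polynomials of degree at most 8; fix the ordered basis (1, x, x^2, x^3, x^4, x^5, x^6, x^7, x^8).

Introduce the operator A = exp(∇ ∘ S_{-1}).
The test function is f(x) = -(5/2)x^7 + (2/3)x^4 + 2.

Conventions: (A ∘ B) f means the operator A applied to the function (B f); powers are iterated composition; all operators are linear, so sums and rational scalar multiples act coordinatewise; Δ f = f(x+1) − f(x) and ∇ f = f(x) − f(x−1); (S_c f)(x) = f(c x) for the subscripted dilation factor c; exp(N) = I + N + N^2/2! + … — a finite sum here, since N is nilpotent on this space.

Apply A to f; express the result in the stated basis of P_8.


g(x) = -(5/2)x^7 + (35/2)x^6 + (2/3)x^4 + (541/6)x^3 - (331/2)x^2 + (105/2)x - 89/6

order-1 term: (35/2)x^6 - (105/2)x^5 + (175/2)x^4 - (509/6)x^3 + (97/2)x^2 - (89/6)x + 11/6
order-2 term: (105/2)x^5 + (175/2)x^3 - 4x^2 + (35/2)x - 2/3
order-3 term: -(175/2)x^4 + 175x^3 - (525/2)x^2 + (517/3)x - 307/6
order-4 term: -(175/2)x^3 - (175/2)x + 2/3
order-5 term: (105/2)x^2 - (105/2)x + 35
order-6 term: (35/2)x
order-7 term: -5/2
the series for exp(∇ ∘ S_{-1}) f terminates at order 7
exp(∇ ∘ S_{-1}) f = -(5/2)x^7 + (35/2)x^6 + (2/3)x^4 + (541/6)x^3 - (331/2)x^2 + (105/2)x - 89/6


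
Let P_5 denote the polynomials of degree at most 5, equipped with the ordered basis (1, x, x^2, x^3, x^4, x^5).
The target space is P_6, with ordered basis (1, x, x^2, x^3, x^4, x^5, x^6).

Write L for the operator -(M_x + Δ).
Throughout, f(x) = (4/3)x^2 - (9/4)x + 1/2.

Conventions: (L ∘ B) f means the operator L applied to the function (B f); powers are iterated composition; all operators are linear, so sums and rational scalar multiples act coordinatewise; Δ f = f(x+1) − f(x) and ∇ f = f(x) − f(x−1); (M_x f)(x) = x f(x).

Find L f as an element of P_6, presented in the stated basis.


M_x f = (4/3)x^3 - (9/4)x^2 + (1/2)x
Δ f = (8/3)x - 11/12
(M_x + Δ) f = (4/3)x^3 - (9/4)x^2 + (19/6)x - 11/12
(-(M_x + Δ)) f = -(4/3)x^3 + (9/4)x^2 - (19/6)x + 11/12

the image equals g(x) = -(4/3)x^3 + (9/4)x^2 - (19/6)x + 11/12


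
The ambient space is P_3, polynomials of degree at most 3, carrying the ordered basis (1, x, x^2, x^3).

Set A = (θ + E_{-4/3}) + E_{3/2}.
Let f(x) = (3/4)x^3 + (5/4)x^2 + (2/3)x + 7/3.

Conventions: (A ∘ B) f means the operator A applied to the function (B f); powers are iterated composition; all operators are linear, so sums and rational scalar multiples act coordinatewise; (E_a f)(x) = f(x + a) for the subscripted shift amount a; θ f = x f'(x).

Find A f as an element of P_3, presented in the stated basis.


the image equals g(x) = (15/4)x^3 + (43/8)x^2 + (551/48)x + 3043/288

θ f = (9/4)x^3 + (5/2)x^2 + (2/3)x
E_{-4/3} f = (3/4)x^3 - (7/4)x^2 + (4/3)x + 17/9
(θ + E_{-4/3}) f = 3x^3 + (3/4)x^2 + 2x + 17/9
E_{3/2} f = (3/4)x^3 + (37/8)x^2 + (455/48)x + 833/96
((θ + E_{-4/3}) + E_{3/2}) f = (15/4)x^3 + (43/8)x^2 + (551/48)x + 3043/288


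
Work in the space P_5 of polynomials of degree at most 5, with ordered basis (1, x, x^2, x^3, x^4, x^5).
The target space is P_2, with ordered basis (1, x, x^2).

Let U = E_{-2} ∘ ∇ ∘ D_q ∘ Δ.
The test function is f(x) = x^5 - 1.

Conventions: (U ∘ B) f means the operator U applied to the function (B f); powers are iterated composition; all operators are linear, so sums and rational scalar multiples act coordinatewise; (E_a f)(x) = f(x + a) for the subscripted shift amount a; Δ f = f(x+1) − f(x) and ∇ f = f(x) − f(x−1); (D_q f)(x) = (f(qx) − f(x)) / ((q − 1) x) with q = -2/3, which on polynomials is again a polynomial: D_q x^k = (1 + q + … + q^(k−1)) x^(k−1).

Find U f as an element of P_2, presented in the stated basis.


the result is g(x) = (65/9)x^2 - (185/9)x + 275/27

Δ f = 5x^4 + 10x^3 + 10x^2 + 5x + 1
D_q Δ f = (65/27)x^3 + (70/9)x^2 + (10/3)x + 5
∇ D_q Δ f = (65/9)x^2 + (25/3)x - 55/27
E_{-2} ∇ D_q Δ f = (65/9)x^2 - (185/9)x + 275/27


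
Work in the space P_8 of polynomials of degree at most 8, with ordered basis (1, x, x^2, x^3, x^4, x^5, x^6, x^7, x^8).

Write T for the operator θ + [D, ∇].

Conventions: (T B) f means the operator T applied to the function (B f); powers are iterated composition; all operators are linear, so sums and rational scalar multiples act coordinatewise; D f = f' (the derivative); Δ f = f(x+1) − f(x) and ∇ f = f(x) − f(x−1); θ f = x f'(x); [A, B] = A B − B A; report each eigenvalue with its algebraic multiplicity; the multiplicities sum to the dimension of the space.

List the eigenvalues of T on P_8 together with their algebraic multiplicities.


image of 1: 0
image of x: x
image of x^2: 2x^2
image of x^3: 3x^3
image of x^4: 4x^4
image of x^5: 5x^5
image of x^6: 6x^6
image of x^7: 7x^7
image of x^8: 8x^8
the matrix is upper triangular; its diagonal is (0, 1, 2, 3, 4, 5, 6, 7, 8)
for a triangular matrix the eigenvalues are the diagonal entries, with algebraic multiplicity their repetition count

λ = 0 (multiplicity 1), λ = 1 (multiplicity 1), λ = 2 (multiplicity 1), λ = 3 (multiplicity 1), λ = 4 (multiplicity 1), λ = 5 (multiplicity 1), λ = 6 (multiplicity 1), λ = 7 (multiplicity 1), λ = 8 (multiplicity 1)


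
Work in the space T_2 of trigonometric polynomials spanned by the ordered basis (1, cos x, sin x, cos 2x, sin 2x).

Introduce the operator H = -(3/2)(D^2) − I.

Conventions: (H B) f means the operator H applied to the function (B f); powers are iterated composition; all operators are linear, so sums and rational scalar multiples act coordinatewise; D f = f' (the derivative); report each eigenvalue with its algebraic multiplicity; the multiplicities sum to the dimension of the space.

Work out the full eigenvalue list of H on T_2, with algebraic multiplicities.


λ = -1 (multiplicity 1), λ = 1/2 (multiplicity 2), λ = 5 (multiplicity 2)

image of 1: -1
image of cos x: (1/2)cos x
image of sin x: (1/2)sin x
image of cos 2x: 5cos 2x
image of sin 2x: 5sin 2x
the matrix is diagonal; its diagonal is (-1, 1/2, 1/2, 5, 5)
for a triangular matrix the eigenvalues are the diagonal entries, with algebraic multiplicity their repetition count


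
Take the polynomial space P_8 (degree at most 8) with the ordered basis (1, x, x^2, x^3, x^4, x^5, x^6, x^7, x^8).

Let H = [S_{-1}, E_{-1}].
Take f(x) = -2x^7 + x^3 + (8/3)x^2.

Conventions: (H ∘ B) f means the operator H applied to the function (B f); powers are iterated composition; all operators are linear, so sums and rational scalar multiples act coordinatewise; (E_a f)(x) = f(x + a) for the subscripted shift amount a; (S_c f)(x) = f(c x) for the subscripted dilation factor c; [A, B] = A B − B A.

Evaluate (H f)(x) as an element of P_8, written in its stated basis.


E_{-1} f = -2x^7 + 14x^6 - 42x^5 + 70x^4 - 69x^3 + (125/3)x^2 - (49/3)x + 11/3
S_{-1} E_{-1} f = 2x^7 + 14x^6 + 42x^5 + 70x^4 + 69x^3 + (125/3)x^2 + (49/3)x + 11/3
S_{-1} f = 2x^7 - x^3 + (8/3)x^2
E_{-1} S_{-1} f = 2x^7 - 14x^6 + 42x^5 - 70x^4 + 69x^3 - (109/3)x^2 + (17/3)x + 5/3
[S_{-1}, E_{-1}] f = 28x^6 + 140x^4 + 78x^2 + (32/3)x + 2

the result is g(x) = 28x^6 + 140x^4 + 78x^2 + (32/3)x + 2


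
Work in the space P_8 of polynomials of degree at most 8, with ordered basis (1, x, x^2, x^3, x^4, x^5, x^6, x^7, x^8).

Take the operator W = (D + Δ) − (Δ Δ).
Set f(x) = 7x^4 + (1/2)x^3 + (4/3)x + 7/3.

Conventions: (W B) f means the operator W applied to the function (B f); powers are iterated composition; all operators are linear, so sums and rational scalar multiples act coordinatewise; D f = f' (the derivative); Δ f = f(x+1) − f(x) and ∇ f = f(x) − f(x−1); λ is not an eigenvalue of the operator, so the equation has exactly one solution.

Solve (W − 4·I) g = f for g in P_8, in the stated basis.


write g with unknown coordinates in the stated basis and equate coefficients in (W − 4·I) g = f
solving from the highest basis element down gives g = -(7/4)x^4 - (29/8)x^3 - (45/16)x^2 + (799/96)x + 29/2
check: W g = -14x^3 - (45/4)x^2 + (277/8)x + 181/3
so W g − 4·g = 7x^4 + (1/2)x^3 + (4/3)x + 7/3 = f ✓

the image equals g(x) = -(7/4)x^4 - (29/8)x^3 - (45/16)x^2 + (799/96)x + 29/2


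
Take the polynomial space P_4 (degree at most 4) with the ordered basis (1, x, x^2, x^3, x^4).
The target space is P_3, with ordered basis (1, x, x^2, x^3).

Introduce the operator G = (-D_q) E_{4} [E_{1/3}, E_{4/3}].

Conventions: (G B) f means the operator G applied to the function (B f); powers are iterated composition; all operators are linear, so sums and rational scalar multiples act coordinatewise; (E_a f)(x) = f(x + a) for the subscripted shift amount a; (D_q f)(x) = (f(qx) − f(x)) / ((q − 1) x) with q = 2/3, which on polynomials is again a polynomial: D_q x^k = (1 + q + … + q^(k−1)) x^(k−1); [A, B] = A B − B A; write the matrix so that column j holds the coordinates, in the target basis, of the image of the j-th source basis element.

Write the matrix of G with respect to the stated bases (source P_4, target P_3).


image of 1: 0
image of x: 0
image of x^2: 0
image of x^3: 0
image of x^4: 0
each image's coordinates form column j of the matrix

the matrix is [[0, 0, 0, 0, 0]; [0, 0, 0, 0, 0]; [0, 0, 0, 0, 0]; [0, 0, 0, 0, 0]] (rows listed top to bottom)


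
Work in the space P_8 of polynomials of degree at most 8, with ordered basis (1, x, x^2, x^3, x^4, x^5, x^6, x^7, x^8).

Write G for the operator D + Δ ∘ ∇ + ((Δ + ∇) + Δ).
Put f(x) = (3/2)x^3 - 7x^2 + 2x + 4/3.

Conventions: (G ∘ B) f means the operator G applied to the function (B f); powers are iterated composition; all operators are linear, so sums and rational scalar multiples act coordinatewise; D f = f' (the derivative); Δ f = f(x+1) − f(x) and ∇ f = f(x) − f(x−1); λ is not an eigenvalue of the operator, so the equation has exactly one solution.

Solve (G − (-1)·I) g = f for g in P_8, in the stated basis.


the image equals g(x) = (3/2)x^3 - 25x^2 + (377/2)x - 4093/6

write g with unknown coordinates in the stated basis and equate coefficients in (G − (-1)·I) g = f
solving from the highest basis element down gives g = (3/2)x^3 - 25x^2 + (377/2)x - 4093/6
check: G g = 18x^2 - (373/2)x + 1367/2
so G g − (-1)·g = (3/2)x^3 - 7x^2 + 2x + 4/3 = f ✓


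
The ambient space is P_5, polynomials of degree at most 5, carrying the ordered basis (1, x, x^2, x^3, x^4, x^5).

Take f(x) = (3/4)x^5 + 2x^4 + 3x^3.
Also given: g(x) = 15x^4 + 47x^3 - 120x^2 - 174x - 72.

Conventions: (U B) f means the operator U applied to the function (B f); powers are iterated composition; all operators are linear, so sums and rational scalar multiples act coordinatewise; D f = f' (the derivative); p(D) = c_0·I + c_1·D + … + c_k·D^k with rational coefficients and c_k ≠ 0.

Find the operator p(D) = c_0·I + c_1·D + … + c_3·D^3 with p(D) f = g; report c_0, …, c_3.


c_0 = 0, c_1 = 4, c_2 = 1, c_3 = -4

D^0 f = (3/4)x^5 + 2x^4 + 3x^3
D^1 f = (15/4)x^4 + 8x^3 + 9x^2
D^2 f = 15x^3 + 24x^2 + 18x
D^3 f = 45x^2 + 48x + 18
matching coefficients of g against c_0 f + c_1 Df + … from the top degree down determines the c_i
solution: c_0 = 0, c_1 = 4, c_2 = 1, c_3 = -4


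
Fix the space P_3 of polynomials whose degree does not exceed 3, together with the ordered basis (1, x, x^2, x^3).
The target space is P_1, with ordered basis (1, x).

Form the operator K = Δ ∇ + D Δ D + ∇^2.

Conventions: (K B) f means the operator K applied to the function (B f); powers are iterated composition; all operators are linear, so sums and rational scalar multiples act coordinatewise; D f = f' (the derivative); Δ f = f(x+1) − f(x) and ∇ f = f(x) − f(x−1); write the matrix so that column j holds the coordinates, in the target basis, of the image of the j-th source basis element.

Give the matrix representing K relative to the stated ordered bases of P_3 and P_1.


the matrix is [[0, 0, 4, 0]; [0, 0, 0, 12]] (rows listed top to bottom)

image of 1: 0
image of x: 0
image of x^2: 4
image of x^3: 12x
each image's coordinates form column j of the matrix


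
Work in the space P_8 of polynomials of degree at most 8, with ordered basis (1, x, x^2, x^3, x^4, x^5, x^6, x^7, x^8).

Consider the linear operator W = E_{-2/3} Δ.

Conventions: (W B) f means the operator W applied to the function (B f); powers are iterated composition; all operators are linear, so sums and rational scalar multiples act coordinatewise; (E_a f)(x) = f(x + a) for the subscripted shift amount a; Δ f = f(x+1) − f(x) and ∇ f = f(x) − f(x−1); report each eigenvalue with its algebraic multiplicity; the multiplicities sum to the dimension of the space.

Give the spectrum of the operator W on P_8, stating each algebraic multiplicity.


image of 1: 0
image of x: 1
image of x^2: 2x - 1/3
image of x^3: 3x^2 - x + 1/3
image of x^4: 4x^3 - 2x^2 + (4/3)x - 5/27
image of x^5: 5x^4 - (10/3)x^3 + (10/3)x^2 - (25/27)x + 11/81
image of x^6: 6x^5 - 5x^4 + (20/3)x^3 - (25/9)x^2 + (22/27)x - 7/81
image of x^7: 7x^6 - 7x^5 + (35/3)x^4 - (175/27)x^3 + (77/27)x^2 - (49/81)x + 43/729
image of x^8: 8x^7 - (28/3)x^6 + (56/3)x^5 - (350/27)x^4 + (616/81)x^3 - (196/81)x^2 + (344/729)x - 85/2187
the matrix is upper triangular; its diagonal is (0, 0, 0, 0, 0, 0, 0, 0, 0)
for a triangular matrix the eigenvalues are the diagonal entries, with algebraic multiplicity their repetition count

λ = 0 (multiplicity 9)


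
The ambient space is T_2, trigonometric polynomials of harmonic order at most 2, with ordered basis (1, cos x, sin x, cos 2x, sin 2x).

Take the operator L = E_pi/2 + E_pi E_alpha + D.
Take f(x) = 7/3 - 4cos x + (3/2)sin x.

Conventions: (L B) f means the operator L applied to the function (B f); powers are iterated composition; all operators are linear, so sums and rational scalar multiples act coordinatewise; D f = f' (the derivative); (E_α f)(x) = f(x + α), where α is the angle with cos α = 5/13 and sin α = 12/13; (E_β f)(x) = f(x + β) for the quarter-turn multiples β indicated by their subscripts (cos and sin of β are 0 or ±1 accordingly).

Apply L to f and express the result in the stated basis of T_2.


E_pi/2 f = 7/3 + (3/2)cos x + 4sin x
E_alpha f = 7/3 - (2/13)cos x + (111/26)sin x
E_pi E_alpha f = 7/3 + (2/13)cos x - (111/26)sin x
D f = (3/2)cos x + 4sin x
(E_pi/2 + E_pi E_alpha + D) f = 14/3 + (41/13)cos x + (97/26)sin x

g(x) = 14/3 + (41/13)cos x + (97/26)sin x


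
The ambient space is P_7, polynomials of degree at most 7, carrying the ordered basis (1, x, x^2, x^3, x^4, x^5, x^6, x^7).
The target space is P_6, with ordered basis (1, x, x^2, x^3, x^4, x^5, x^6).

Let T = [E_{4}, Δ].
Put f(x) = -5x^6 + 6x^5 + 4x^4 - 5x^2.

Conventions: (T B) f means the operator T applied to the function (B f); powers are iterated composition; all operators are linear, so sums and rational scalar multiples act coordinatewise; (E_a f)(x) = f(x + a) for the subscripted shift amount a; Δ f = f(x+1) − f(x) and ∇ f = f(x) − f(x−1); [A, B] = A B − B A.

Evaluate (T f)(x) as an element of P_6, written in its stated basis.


Δ f = -30x^5 - 45x^4 - 24x^3 + 9x^2 + 6x
E_{4} Δ f = -30x^5 - 645x^4 - 5544x^3 - 23799x^2 - 50994x - 43608
E_{4} f = -5x^6 - 114x^5 - 1076x^4 - 5376x^3 - 14981x^2 - 22056x - 13392
Δ E_{4} f = -30x^5 - 645x^4 - 5544x^3 - 23799x^2 - 50994x - 43608
[E_{4}, Δ] f = 0

the result is g(x) = 0


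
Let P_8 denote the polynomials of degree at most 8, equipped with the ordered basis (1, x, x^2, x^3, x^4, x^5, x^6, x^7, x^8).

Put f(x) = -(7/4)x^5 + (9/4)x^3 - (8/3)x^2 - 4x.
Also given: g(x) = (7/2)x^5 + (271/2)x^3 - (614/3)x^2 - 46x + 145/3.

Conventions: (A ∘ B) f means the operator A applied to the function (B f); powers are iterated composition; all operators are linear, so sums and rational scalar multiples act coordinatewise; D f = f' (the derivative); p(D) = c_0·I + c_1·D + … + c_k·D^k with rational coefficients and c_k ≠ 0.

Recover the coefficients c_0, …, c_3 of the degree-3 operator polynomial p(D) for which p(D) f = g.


D^0 f = -(7/4)x^5 + (9/4)x^3 - (8/3)x^2 - 4x
D^1 f = -(35/4)x^4 + (27/4)x^2 - (16/3)x - 4
D^2 f = -35x^3 + (27/2)x - 16/3
D^3 f = -105x^2 + 27/2
matching coefficients of g against c_0 f + c_1 Df + … from the top degree down determines the c_i
solution: c_0 = -2, c_1 = 0, c_2 = -4, c_3 = 2

c_0 = -2, c_1 = 0, c_2 = -4, c_3 = 2


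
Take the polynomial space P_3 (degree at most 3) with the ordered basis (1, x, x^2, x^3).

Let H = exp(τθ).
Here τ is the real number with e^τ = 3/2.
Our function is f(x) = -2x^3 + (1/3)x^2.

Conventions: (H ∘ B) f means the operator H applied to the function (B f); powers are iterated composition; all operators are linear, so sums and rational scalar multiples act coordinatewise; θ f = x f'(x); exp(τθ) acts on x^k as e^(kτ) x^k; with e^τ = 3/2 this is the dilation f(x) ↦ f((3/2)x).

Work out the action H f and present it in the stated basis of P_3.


exp(τθ) x^k = e^(kτ) x^k; with e^τ = 3/2 this sends x^k to (3/2)^k x^k
x^2 ↦ 9/4 x^2
x^3 ↦ 27/8 x^3
applying this coordinatewise to f: exp(τθ) f = -(27/4)x^3 + (3/4)x^2

the image equals g(x) = -(27/4)x^3 + (3/4)x^2


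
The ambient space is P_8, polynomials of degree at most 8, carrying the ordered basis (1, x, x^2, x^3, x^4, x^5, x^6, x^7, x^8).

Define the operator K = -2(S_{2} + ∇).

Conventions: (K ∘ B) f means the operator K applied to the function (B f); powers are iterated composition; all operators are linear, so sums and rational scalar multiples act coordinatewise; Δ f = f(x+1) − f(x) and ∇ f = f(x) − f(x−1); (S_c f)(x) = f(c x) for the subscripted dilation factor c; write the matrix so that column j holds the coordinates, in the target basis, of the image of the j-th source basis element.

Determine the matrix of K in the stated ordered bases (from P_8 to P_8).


the matrix is [[-2, -2, 2, -2, 2, -2, 2, -2, 2]; [0, -4, -4, 6, -8, 10, -12, 14, -16]; [0, 0, -8, -6, 12, -20, 30, -42, 56]; [0, 0, 0, -16, -8, 20, -40, 70, -112]; [0, 0, 0, 0, -32, -10, 30, -70, 140]; [0, 0, 0, 0, 0, -64, -12, 42, -112]; [0, 0, 0, 0, 0, 0, -128, -14, 56]; [0, 0, 0, 0, 0, 0, 0, -256, -16]; [0, 0, 0, 0, 0, 0, 0, 0, -512]] (rows listed top to bottom)

image of 1: -2
image of x: -4x - 2
image of x^2: -8x^2 - 4x + 2
image of x^3: -16x^3 - 6x^2 + 6x - 2
image of x^4: -32x^4 - 8x^3 + 12x^2 - 8x + 2
image of x^5: -64x^5 - 10x^4 + 20x^3 - 20x^2 + 10x - 2
image of x^6: -128x^6 - 12x^5 + 30x^4 - 40x^3 + 30x^2 - 12x + 2
image of x^7: -256x^7 - 14x^6 + 42x^5 - 70x^4 + 70x^3 - 42x^2 + 14x - 2
image of x^8: -512x^8 - 16x^7 + 56x^6 - 112x^5 + 140x^4 - 112x^3 + 56x^2 - 16x + 2
each image's coordinates form column j of the matrix


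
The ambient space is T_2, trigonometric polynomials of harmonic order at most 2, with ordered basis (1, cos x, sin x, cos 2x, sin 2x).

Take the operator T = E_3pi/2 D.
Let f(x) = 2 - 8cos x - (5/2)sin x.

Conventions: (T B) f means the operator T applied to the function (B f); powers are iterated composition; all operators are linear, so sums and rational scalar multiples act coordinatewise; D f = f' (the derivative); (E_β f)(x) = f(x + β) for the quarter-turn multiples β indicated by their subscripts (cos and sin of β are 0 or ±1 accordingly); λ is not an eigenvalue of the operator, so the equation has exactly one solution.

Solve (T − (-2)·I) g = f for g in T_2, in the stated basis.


write g with unknown coordinates in the stated basis and equate coefficients in (T − (-2)·I) g = f
solving from the highest basis element down gives g = 1 - (8/3)cos x - (5/6)sin x
check: T g = -(8/3)cos x - (5/6)sin x
so T g − (-2)·g = 2 - 8cos x - (5/2)sin x = f ✓

the result is g(x) = 1 - (8/3)cos x - (5/6)sin x


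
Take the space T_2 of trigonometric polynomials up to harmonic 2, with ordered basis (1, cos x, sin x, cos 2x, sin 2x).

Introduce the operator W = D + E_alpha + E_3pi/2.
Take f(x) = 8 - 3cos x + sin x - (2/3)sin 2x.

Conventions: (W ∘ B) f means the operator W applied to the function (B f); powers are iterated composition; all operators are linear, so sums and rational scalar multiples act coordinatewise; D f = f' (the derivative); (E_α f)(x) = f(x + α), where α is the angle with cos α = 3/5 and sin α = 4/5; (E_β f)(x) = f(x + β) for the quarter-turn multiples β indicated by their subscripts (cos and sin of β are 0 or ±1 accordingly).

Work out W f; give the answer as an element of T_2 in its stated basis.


the result is g(x) = 16 - cos x + 3sin x - (148/75)cos 2x + (64/75)sin 2x

D f = cos x + 3sin x - (4/3)cos 2x
E_alpha f = 8 - cos x + 3sin x - (16/25)cos 2x + (14/75)sin 2x
E_3pi/2 f = 8 - cos x - 3sin x + (2/3)sin 2x
(D + E_alpha + E_3pi/2) f = 16 - cos x + 3sin x - (148/75)cos 2x + (64/75)sin 2x


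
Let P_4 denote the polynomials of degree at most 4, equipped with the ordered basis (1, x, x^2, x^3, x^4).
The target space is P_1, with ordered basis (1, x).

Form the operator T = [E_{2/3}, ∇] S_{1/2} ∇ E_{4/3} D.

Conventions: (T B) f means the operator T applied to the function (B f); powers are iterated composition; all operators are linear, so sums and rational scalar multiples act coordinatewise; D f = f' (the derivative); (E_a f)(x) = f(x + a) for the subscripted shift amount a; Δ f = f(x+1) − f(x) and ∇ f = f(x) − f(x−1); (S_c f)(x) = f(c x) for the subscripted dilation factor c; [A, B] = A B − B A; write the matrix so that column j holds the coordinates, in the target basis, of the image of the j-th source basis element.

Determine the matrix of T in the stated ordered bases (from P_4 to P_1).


image of 1: 0
image of x: 0
image of x^2: 0
image of x^3: 0
image of x^4: 0
each image's coordinates form column j of the matrix

the matrix is [[0, 0, 0, 0, 0]; [0, 0, 0, 0, 0]] (rows listed top to bottom)


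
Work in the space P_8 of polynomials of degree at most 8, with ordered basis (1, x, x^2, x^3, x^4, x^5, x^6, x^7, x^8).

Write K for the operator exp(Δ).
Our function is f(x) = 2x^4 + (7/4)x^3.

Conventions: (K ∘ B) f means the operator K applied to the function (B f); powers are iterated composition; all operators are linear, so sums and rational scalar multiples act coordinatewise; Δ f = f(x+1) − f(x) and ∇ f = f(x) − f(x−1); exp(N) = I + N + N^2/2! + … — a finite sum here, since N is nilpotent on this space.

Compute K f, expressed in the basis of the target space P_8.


the image equals g(x) = 2x^4 + (39/4)x^3 + (117/4)x^2 + (101/2)x + 155/4

order-1 term: 8x^3 + (69/4)x^2 + (53/4)x + 15/4
order-2 term: 12x^2 + (117/4)x + 77/4
order-3 term: 8x + 55/4
order-4 term: 2
the series for exp(Δ) f terminates at order 4
exp(Δ) f = 2x^4 + (39/4)x^3 + (117/4)x^2 + (101/2)x + 155/4


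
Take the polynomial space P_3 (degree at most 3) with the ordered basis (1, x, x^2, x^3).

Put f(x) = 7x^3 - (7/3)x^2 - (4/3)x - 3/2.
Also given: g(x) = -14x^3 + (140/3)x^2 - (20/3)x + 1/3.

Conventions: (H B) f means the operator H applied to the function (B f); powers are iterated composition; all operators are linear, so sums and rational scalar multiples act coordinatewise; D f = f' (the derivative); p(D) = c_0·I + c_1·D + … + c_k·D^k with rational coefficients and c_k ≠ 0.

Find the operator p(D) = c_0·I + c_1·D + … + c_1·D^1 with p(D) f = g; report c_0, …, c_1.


D^0 f = 7x^3 - (7/3)x^2 - (4/3)x - 3/2
D^1 f = 21x^2 - (14/3)x - 4/3
matching coefficients of g against c_0 f + c_1 Df + … from the top degree down determines the c_i
solution: c_0 = -2, c_1 = 2

c_0 = -2, c_1 = 2


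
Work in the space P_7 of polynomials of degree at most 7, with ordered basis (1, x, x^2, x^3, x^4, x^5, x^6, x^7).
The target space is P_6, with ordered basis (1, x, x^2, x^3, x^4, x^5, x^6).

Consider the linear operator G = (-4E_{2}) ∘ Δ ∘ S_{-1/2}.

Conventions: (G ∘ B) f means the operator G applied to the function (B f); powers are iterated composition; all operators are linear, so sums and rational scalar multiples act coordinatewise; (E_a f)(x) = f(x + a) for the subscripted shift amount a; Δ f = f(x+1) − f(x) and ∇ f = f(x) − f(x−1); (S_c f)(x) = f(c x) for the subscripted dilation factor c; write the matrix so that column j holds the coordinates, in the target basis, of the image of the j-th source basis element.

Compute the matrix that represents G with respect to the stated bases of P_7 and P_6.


the matrix is [[0, 2, -5, 19/2, -65/4, 211/8, -665/16, 2059/32]; [0, 0, -2, 15/2, -19, 325/8, -633/8, 4655/32]; [0, 0, 0, 3/2, -15/2, 95/4, -975/16, 4431/32]; [0, 0, 0, 0, -1, 25/4, -95/4, 2275/32]; [0, 0, 0, 0, 0, 5/8, -75/16, 665/32]; [0, 0, 0, 0, 0, 0, -3/8, 105/32]; [0, 0, 0, 0, 0, 0, 0, 7/32]] (rows listed top to bottom)

image of 1: 0
image of x: 2
image of x^2: -2x - 5
image of x^3: (3/2)x^2 + (15/2)x + 19/2
image of x^4: -x^3 - (15/2)x^2 - 19x - 65/4
image of x^5: (5/8)x^4 + (25/4)x^3 + (95/4)x^2 + (325/8)x + 211/8
image of x^6: -(3/8)x^5 - (75/16)x^4 - (95/4)x^3 - (975/16)x^2 - (633/8)x - 665/16
image of x^7: (7/32)x^6 + (105/32)x^5 + (665/32)x^4 + (2275/32)x^3 + (4431/32)x^2 + (4655/32)x + 2059/32
each image's coordinates form column j of the matrix


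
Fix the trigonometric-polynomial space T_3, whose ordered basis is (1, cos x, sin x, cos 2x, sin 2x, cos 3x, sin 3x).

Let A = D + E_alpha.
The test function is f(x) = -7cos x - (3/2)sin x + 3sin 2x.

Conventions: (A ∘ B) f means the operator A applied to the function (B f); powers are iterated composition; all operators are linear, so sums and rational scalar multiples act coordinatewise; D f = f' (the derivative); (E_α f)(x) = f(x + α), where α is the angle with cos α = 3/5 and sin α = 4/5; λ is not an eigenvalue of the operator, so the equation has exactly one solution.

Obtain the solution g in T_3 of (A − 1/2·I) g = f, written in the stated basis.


write g with unknown coordinates in the stated basis and equate coefficients in (A − 1/2·I) g = f
solving from the highest basis element down gives g = (8/13)cos x - (51/13)sin x - (888/937)cos 2x - (234/937)sin 2x
check: A g = -(87/13)cos x - (45/13)sin x - (444/937)cos 2x + (2694/937)sin 2x
so A g − 1/2·g = -7cos x - (3/2)sin x + 3sin 2x = f ✓

g(x) = (8/13)cos x - (51/13)sin x - (888/937)cos 2x - (234/937)sin 2x


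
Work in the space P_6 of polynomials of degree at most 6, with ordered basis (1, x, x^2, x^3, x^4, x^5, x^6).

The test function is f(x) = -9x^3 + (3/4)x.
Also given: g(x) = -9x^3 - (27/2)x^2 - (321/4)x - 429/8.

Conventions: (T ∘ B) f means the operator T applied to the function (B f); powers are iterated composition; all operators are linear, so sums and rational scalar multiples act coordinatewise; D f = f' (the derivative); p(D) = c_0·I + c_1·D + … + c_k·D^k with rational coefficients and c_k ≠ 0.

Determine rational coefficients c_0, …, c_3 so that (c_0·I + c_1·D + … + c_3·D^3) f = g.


c_0 = 1, c_1 = 1/2, c_2 = 3/2, c_3 = 1

D^0 f = -9x^3 + (3/4)x
D^1 f = -27x^2 + 3/4
D^2 f = -54x
D^3 f = -54
matching coefficients of g against c_0 f + c_1 Df + … from the top degree down determines the c_i
solution: c_0 = 1, c_1 = 1/2, c_2 = 3/2, c_3 = 1


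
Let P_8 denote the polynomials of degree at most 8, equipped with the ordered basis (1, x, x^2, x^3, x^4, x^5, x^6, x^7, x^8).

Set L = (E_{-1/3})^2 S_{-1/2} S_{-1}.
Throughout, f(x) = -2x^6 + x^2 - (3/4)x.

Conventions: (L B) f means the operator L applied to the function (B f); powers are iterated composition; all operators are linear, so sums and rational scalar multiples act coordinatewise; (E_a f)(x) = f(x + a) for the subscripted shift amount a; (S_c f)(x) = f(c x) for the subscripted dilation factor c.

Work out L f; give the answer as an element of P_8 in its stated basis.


S_{-1} f = -2x^6 + x^2 + (3/4)x
S_{-1/2} S_{-1} f = -(1/32)x^6 + (1/4)x^2 - (3/8)x
E_{-1/3} (S_{-1/2} S_{-1}) f = -(1/32)x^6 + (1/16)x^5 - (5/96)x^4 + (5/216)x^3 + (211/864)x^2 - (701/1296)x + 3563/23328
E_{-1/3} E_{-1/3} (S_{-1/2} S_{-1}) f = -(1/32)x^6 + (1/8)x^5 - (5/24)x^4 + (5/27)x^3 + (17/108)x^2 - (443/648)x + 1045/2916

the image equals g(x) = -(1/32)x^6 + (1/8)x^5 - (5/24)x^4 + (5/27)x^3 + (17/108)x^2 - (443/648)x + 1045/2916


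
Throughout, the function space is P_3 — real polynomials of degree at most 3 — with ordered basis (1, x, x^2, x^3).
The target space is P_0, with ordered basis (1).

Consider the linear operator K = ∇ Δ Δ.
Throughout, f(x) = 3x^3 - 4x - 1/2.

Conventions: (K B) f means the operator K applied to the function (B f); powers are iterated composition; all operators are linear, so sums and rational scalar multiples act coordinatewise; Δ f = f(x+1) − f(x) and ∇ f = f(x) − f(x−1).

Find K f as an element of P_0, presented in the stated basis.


Δ f = 9x^2 + 9x - 1
Δ Δ f = 18x + 18
∇ Δ Δ f = 18

the image equals g(x) = 18


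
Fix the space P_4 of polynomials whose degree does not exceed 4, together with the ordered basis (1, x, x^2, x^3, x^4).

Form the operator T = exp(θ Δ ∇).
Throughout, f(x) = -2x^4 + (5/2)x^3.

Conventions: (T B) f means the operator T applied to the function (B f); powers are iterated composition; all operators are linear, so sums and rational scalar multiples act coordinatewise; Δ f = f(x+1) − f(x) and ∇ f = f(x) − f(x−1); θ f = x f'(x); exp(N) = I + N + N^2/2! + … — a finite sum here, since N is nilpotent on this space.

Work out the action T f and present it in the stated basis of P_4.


g(x) = -2x^4 + (5/2)x^3 - 48x^2 + 15x

order-1 term: -48x^2 + 15x
the series for exp(θ Δ ∇) f terminates at order 1
exp(θ Δ ∇) f = -2x^4 + (5/2)x^3 - 48x^2 + 15x


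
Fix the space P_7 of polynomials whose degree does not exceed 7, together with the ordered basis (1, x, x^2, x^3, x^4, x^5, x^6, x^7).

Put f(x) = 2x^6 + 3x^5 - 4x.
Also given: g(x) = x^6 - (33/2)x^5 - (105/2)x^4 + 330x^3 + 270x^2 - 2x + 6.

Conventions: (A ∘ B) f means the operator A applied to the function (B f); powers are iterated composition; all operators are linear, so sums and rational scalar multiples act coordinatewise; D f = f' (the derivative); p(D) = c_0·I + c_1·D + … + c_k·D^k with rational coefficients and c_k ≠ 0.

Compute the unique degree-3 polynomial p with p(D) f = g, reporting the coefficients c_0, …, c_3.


c_0 = 1/2, c_1 = -3/2, c_2 = -1/2, c_3 = 3/2

D^0 f = 2x^6 + 3x^5 - 4x
D^1 f = 12x^5 + 15x^4 - 4
D^2 f = 60x^4 + 60x^3
D^3 f = 240x^3 + 180x^2
matching coefficients of g against c_0 f + c_1 Df + … from the top degree down determines the c_i
solution: c_0 = 1/2, c_1 = -3/2, c_2 = -1/2, c_3 = 3/2


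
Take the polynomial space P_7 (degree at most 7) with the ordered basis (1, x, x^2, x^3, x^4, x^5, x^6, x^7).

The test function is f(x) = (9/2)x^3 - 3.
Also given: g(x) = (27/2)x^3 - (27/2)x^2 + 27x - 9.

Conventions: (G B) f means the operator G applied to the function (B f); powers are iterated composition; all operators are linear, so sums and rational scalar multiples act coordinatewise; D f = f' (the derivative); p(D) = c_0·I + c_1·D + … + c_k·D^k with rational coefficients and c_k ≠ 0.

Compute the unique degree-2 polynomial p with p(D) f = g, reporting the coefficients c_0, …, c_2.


D^0 f = (9/2)x^3 - 3
D^1 f = (27/2)x^2
D^2 f = 27x
matching coefficients of g against c_0 f + c_1 Df + … from the top degree down determines the c_i
solution: c_0 = 3, c_1 = -1, c_2 = 1

p(D) = 3·I − D + D^2, i.e. c_0 = 3, c_1 = -1, c_2 = 1


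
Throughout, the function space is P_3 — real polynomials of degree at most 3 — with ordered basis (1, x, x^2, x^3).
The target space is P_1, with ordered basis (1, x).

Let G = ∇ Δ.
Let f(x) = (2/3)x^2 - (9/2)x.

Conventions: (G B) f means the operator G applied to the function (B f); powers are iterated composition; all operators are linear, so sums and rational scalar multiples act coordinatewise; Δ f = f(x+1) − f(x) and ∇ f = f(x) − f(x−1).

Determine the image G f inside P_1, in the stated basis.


Δ f = (4/3)x - 23/6
∇ Δ f = 4/3

the result is g(x) = 4/3


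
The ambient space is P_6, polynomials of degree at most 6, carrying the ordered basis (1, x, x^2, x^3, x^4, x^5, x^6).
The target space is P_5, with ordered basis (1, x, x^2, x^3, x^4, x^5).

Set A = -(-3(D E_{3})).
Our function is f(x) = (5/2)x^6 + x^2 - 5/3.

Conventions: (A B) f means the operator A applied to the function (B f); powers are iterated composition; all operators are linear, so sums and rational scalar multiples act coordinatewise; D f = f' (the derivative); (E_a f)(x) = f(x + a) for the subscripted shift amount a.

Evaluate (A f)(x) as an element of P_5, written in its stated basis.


the image equals g(x) = 45x^5 + 675x^4 + 4050x^3 + 12150x^2 + 18231x + 10953

E_{3} f = (5/2)x^6 + 45x^5 + (675/2)x^4 + 1350x^3 + (6077/2)x^2 + 3651x + 10979/6
D E_{3} f = 15x^5 + 225x^4 + 1350x^3 + 4050x^2 + 6077x + 3651
(-3(D E_{3})) f = -45x^5 - 675x^4 - 4050x^3 - 12150x^2 - 18231x - 10953
(-(-3(D E_{3}))) f = 45x^5 + 675x^4 + 4050x^3 + 12150x^2 + 18231x + 10953


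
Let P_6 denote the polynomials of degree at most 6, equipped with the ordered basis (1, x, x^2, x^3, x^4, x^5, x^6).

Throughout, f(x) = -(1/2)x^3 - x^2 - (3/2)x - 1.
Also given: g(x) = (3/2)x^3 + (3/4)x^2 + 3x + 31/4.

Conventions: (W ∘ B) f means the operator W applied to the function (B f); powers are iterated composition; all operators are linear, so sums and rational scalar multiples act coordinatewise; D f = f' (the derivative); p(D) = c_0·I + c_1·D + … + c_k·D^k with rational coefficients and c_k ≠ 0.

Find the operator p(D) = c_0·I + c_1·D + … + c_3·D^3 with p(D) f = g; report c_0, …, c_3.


D^0 f = -(1/2)x^3 - x^2 - (3/2)x - 1
D^1 f = -(3/2)x^2 - 2x - 3/2
D^2 f = -3x - 2
D^3 f = -3
matching coefficients of g against c_0 f + c_1 Df + … from the top degree down determines the c_i
solution: c_0 = -3, c_1 = 3/2, c_2 = -1/2, c_3 = -2

p(D) = -3·I + (3/2)·D − (1/2)·D^2 − 2·D^3, i.e. c_0 = -3, c_1 = 3/2, c_2 = -1/2, c_3 = -2


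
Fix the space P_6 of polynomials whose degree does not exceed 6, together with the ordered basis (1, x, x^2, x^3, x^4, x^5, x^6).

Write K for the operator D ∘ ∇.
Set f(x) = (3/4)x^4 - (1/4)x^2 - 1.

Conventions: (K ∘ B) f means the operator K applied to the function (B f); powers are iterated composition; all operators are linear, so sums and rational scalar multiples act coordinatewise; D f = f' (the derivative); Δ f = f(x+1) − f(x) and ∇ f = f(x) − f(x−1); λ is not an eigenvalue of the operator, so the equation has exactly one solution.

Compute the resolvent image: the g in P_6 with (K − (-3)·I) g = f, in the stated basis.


write g with unknown coordinates in the stated basis and equate coefficients in (K − (-3)·I) g = f
solving from the highest basis element down gives g = (1/4)x^4 - (13/12)x^2 + x + 1/18
check: K g = 3x^2 - 3x - 7/6
so K g − (-3)·g = (3/4)x^4 - (1/4)x^2 - 1 = f ✓

the image equals g(x) = (1/4)x^4 - (13/12)x^2 + x + 1/18
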